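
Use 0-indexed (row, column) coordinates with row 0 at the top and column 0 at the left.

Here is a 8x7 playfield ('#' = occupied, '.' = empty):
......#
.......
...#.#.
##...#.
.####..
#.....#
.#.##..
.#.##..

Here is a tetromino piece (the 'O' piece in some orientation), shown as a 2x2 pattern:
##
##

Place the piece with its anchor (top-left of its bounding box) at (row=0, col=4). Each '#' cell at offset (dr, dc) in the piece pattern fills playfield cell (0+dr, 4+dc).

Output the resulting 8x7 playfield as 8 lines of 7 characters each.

Fill (0+0,4+0) = (0,4)
Fill (0+0,4+1) = (0,5)
Fill (0+1,4+0) = (1,4)
Fill (0+1,4+1) = (1,5)

Answer: ....###
....##.
...#.#.
##...#.
.####..
#.....#
.#.##..
.#.##..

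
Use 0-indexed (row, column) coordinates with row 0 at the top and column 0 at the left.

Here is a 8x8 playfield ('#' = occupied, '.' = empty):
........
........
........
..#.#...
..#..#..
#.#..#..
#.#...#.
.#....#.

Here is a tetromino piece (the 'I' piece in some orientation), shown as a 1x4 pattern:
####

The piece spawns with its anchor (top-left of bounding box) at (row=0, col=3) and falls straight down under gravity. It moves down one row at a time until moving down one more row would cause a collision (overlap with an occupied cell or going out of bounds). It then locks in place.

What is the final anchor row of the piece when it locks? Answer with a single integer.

Answer: 2

Derivation:
Spawn at (row=0, col=3). Try each row:
  row 0: fits
  row 1: fits
  row 2: fits
  row 3: blocked -> lock at row 2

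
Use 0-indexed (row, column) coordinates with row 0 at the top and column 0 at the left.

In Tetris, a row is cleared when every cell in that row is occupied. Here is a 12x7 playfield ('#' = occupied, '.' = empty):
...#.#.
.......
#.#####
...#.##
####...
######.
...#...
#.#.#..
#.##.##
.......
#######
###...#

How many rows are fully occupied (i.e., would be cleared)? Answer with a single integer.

Check each row:
  row 0: 5 empty cells -> not full
  row 1: 7 empty cells -> not full
  row 2: 1 empty cell -> not full
  row 3: 4 empty cells -> not full
  row 4: 3 empty cells -> not full
  row 5: 1 empty cell -> not full
  row 6: 6 empty cells -> not full
  row 7: 4 empty cells -> not full
  row 8: 2 empty cells -> not full
  row 9: 7 empty cells -> not full
  row 10: 0 empty cells -> FULL (clear)
  row 11: 3 empty cells -> not full
Total rows cleared: 1

Answer: 1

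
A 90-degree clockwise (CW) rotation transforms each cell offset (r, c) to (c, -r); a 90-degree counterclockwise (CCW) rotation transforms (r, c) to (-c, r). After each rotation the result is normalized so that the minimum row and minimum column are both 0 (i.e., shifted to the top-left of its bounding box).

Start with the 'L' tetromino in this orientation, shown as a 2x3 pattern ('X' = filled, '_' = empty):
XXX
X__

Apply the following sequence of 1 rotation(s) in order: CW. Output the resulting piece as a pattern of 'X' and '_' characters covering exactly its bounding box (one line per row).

Answer: XX
_X
_X

Derivation:
Start:
XXX
X__
After rotation 1 (CW):
XX
_X
_X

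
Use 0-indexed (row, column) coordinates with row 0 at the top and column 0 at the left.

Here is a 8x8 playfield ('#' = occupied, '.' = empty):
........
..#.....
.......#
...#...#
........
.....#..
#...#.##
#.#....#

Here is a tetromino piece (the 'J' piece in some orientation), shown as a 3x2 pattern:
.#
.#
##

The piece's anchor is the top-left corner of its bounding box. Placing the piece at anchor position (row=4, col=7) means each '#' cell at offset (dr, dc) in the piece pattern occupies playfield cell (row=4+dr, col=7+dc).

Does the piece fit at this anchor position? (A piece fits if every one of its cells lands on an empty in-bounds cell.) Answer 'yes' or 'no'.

Answer: no

Derivation:
Check each piece cell at anchor (4, 7):
  offset (0,1) -> (4,8): out of bounds -> FAIL
  offset (1,1) -> (5,8): out of bounds -> FAIL
  offset (2,0) -> (6,7): occupied ('#') -> FAIL
  offset (2,1) -> (6,8): out of bounds -> FAIL
All cells valid: no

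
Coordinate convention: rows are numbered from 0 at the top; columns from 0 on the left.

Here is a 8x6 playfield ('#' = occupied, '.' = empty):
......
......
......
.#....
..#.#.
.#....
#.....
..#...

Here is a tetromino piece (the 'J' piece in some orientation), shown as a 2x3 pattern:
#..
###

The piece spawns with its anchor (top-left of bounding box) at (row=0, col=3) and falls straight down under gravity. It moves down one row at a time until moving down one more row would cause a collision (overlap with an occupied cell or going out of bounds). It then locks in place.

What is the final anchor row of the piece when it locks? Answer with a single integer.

Answer: 2

Derivation:
Spawn at (row=0, col=3). Try each row:
  row 0: fits
  row 1: fits
  row 2: fits
  row 3: blocked -> lock at row 2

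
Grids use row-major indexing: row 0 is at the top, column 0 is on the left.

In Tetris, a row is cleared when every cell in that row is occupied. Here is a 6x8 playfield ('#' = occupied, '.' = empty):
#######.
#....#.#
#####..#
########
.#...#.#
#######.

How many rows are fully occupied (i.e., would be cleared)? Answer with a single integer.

Check each row:
  row 0: 1 empty cell -> not full
  row 1: 5 empty cells -> not full
  row 2: 2 empty cells -> not full
  row 3: 0 empty cells -> FULL (clear)
  row 4: 5 empty cells -> not full
  row 5: 1 empty cell -> not full
Total rows cleared: 1

Answer: 1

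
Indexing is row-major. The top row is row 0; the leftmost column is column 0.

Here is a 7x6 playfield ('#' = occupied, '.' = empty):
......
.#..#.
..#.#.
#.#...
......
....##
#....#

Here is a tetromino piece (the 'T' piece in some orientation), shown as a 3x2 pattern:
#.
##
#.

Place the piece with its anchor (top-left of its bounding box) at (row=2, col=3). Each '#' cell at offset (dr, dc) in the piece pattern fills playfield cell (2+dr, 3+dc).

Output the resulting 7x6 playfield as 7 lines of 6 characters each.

Answer: ......
.#..#.
..###.
#.###.
...#..
....##
#....#

Derivation:
Fill (2+0,3+0) = (2,3)
Fill (2+1,3+0) = (3,3)
Fill (2+1,3+1) = (3,4)
Fill (2+2,3+0) = (4,3)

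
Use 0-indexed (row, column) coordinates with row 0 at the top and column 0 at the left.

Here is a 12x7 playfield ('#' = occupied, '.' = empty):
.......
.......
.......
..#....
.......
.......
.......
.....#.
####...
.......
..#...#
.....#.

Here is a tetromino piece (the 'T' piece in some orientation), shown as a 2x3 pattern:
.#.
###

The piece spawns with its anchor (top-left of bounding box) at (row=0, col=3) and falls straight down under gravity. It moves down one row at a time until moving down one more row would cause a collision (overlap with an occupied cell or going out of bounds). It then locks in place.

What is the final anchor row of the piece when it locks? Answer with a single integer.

Spawn at (row=0, col=3). Try each row:
  row 0: fits
  row 1: fits
  row 2: fits
  row 3: fits
  row 4: fits
  row 5: fits
  row 6: blocked -> lock at row 5

Answer: 5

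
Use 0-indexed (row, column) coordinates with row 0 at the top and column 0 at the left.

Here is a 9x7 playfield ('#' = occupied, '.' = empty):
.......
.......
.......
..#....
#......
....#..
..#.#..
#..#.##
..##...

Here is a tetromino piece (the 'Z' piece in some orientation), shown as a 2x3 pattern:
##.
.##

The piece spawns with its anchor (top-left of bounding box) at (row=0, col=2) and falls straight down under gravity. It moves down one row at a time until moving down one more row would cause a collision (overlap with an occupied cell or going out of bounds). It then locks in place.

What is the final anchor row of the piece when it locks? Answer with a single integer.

Answer: 2

Derivation:
Spawn at (row=0, col=2). Try each row:
  row 0: fits
  row 1: fits
  row 2: fits
  row 3: blocked -> lock at row 2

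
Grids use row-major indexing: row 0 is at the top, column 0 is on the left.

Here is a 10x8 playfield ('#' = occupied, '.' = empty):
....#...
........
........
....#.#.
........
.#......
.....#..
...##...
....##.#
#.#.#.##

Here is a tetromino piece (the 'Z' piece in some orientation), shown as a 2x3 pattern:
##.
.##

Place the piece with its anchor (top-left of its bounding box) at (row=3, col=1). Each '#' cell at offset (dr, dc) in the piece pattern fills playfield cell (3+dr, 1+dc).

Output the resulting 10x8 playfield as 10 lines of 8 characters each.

Fill (3+0,1+0) = (3,1)
Fill (3+0,1+1) = (3,2)
Fill (3+1,1+1) = (4,2)
Fill (3+1,1+2) = (4,3)

Answer: ....#...
........
........
.##.#.#.
..##....
.#......
.....#..
...##...
....##.#
#.#.#.##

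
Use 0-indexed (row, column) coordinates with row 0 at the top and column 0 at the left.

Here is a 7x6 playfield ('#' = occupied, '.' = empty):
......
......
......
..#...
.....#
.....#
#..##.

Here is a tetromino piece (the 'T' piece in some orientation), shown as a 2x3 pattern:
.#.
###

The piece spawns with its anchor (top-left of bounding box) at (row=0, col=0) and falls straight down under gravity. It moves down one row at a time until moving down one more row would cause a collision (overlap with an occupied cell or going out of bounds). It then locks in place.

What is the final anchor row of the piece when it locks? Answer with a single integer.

Answer: 1

Derivation:
Spawn at (row=0, col=0). Try each row:
  row 0: fits
  row 1: fits
  row 2: blocked -> lock at row 1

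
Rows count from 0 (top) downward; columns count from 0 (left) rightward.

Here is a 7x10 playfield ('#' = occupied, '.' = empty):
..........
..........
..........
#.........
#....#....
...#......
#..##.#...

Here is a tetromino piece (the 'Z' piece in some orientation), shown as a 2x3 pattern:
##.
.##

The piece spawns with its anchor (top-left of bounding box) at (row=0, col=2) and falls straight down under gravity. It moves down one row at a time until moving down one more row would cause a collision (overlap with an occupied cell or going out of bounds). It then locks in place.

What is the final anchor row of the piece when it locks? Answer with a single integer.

Answer: 3

Derivation:
Spawn at (row=0, col=2). Try each row:
  row 0: fits
  row 1: fits
  row 2: fits
  row 3: fits
  row 4: blocked -> lock at row 3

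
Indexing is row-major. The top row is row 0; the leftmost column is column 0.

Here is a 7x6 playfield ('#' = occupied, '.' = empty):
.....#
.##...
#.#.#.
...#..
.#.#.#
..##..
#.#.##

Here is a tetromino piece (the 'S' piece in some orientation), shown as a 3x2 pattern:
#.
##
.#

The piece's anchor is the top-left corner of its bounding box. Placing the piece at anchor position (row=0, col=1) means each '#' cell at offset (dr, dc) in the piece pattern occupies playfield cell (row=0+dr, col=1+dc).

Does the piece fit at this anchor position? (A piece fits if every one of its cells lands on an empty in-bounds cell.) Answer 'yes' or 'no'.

Check each piece cell at anchor (0, 1):
  offset (0,0) -> (0,1): empty -> OK
  offset (1,0) -> (1,1): occupied ('#') -> FAIL
  offset (1,1) -> (1,2): occupied ('#') -> FAIL
  offset (2,1) -> (2,2): occupied ('#') -> FAIL
All cells valid: no

Answer: no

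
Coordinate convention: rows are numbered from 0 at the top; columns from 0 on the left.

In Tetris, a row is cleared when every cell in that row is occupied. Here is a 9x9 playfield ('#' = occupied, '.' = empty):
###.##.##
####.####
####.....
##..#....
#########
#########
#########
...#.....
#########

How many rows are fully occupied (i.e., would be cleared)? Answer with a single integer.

Answer: 4

Derivation:
Check each row:
  row 0: 2 empty cells -> not full
  row 1: 1 empty cell -> not full
  row 2: 5 empty cells -> not full
  row 3: 6 empty cells -> not full
  row 4: 0 empty cells -> FULL (clear)
  row 5: 0 empty cells -> FULL (clear)
  row 6: 0 empty cells -> FULL (clear)
  row 7: 8 empty cells -> not full
  row 8: 0 empty cells -> FULL (clear)
Total rows cleared: 4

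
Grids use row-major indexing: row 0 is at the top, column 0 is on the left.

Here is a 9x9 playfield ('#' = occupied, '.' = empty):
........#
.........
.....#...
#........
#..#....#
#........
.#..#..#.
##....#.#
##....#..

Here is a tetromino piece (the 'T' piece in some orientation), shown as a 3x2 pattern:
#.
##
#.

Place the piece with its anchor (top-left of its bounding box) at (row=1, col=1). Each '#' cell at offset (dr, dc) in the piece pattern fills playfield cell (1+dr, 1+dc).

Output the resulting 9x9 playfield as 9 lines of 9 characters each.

Fill (1+0,1+0) = (1,1)
Fill (1+1,1+0) = (2,1)
Fill (1+1,1+1) = (2,2)
Fill (1+2,1+0) = (3,1)

Answer: ........#
.#.......
.##..#...
##.......
#..#....#
#........
.#..#..#.
##....#.#
##....#..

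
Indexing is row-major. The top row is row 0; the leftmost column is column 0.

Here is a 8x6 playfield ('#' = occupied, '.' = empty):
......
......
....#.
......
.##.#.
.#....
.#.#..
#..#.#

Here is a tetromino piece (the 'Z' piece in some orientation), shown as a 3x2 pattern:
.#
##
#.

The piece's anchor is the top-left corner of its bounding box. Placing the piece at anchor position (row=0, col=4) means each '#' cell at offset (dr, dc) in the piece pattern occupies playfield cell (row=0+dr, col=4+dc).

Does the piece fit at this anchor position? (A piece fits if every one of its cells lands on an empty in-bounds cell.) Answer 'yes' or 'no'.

Check each piece cell at anchor (0, 4):
  offset (0,1) -> (0,5): empty -> OK
  offset (1,0) -> (1,4): empty -> OK
  offset (1,1) -> (1,5): empty -> OK
  offset (2,0) -> (2,4): occupied ('#') -> FAIL
All cells valid: no

Answer: no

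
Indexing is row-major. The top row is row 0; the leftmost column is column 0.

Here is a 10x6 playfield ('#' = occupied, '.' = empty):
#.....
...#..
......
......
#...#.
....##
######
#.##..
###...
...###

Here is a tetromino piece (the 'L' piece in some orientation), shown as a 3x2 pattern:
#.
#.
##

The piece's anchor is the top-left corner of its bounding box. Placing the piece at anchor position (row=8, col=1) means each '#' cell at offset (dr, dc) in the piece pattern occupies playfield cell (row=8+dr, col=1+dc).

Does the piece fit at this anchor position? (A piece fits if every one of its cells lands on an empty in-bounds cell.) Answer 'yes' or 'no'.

Answer: no

Derivation:
Check each piece cell at anchor (8, 1):
  offset (0,0) -> (8,1): occupied ('#') -> FAIL
  offset (1,0) -> (9,1): empty -> OK
  offset (2,0) -> (10,1): out of bounds -> FAIL
  offset (2,1) -> (10,2): out of bounds -> FAIL
All cells valid: no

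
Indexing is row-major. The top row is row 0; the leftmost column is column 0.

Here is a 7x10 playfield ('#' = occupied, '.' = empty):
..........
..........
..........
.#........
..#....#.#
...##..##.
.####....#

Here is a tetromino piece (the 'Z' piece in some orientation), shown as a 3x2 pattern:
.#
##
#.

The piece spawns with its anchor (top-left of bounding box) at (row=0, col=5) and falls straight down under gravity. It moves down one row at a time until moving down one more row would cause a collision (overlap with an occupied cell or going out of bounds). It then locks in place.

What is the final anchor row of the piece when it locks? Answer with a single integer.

Spawn at (row=0, col=5). Try each row:
  row 0: fits
  row 1: fits
  row 2: fits
  row 3: fits
  row 4: fits
  row 5: blocked -> lock at row 4

Answer: 4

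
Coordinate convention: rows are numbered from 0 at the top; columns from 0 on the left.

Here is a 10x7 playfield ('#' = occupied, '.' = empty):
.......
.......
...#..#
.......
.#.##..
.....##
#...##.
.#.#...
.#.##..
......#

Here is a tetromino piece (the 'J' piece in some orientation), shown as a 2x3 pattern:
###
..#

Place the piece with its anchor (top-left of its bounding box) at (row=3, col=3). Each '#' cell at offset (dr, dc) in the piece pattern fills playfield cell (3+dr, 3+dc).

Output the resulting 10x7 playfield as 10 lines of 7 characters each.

Answer: .......
.......
...#..#
...###.
.#.###.
.....##
#...##.
.#.#...
.#.##..
......#

Derivation:
Fill (3+0,3+0) = (3,3)
Fill (3+0,3+1) = (3,4)
Fill (3+0,3+2) = (3,5)
Fill (3+1,3+2) = (4,5)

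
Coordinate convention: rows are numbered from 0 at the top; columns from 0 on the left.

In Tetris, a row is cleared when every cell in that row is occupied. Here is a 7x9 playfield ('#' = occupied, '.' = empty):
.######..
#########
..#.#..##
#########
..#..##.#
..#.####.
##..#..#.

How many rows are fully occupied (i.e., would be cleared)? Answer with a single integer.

Check each row:
  row 0: 3 empty cells -> not full
  row 1: 0 empty cells -> FULL (clear)
  row 2: 5 empty cells -> not full
  row 3: 0 empty cells -> FULL (clear)
  row 4: 5 empty cells -> not full
  row 5: 4 empty cells -> not full
  row 6: 5 empty cells -> not full
Total rows cleared: 2

Answer: 2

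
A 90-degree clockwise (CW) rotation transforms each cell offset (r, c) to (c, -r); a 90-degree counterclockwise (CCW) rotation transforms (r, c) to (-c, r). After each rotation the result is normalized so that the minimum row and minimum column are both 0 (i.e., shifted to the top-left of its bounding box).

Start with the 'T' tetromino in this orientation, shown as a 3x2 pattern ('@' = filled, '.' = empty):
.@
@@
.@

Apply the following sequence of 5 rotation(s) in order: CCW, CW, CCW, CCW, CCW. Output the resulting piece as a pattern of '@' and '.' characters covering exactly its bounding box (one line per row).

Start:
.@
@@
.@
After rotation 1 (CCW):
@@@
.@.
After rotation 2 (CW):
.@
@@
.@
After rotation 3 (CCW):
@@@
.@.
After rotation 4 (CCW):
@.
@@
@.
After rotation 5 (CCW):
.@.
@@@

Answer: .@.
@@@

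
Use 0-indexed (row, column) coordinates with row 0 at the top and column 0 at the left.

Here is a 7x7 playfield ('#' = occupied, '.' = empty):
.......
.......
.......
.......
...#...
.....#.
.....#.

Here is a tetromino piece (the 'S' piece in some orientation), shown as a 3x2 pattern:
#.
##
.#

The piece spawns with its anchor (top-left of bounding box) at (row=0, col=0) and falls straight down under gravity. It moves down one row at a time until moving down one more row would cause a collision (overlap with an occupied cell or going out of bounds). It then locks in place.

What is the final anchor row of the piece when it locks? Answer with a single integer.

Answer: 4

Derivation:
Spawn at (row=0, col=0). Try each row:
  row 0: fits
  row 1: fits
  row 2: fits
  row 3: fits
  row 4: fits
  row 5: blocked -> lock at row 4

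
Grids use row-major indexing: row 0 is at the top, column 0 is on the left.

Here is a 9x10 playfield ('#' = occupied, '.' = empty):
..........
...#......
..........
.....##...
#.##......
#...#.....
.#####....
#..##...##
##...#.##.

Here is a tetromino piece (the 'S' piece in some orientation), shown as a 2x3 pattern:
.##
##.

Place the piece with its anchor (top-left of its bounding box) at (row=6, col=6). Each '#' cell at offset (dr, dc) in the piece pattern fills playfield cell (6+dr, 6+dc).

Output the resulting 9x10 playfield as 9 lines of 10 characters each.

Answer: ..........
...#......
..........
.....##...
#.##......
#...#.....
.#####.##.
#..##.####
##...#.##.

Derivation:
Fill (6+0,6+1) = (6,7)
Fill (6+0,6+2) = (6,8)
Fill (6+1,6+0) = (7,6)
Fill (6+1,6+1) = (7,7)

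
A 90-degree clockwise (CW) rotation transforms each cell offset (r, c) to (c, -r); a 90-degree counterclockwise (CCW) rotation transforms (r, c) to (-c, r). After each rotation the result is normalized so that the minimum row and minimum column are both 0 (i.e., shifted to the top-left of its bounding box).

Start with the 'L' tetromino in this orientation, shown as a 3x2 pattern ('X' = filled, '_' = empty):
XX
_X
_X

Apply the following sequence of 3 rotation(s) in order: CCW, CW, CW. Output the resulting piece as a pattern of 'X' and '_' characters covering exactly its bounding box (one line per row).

Answer: __X
XXX

Derivation:
Start:
XX
_X
_X
After rotation 1 (CCW):
XXX
X__
After rotation 2 (CW):
XX
_X
_X
After rotation 3 (CW):
__X
XXX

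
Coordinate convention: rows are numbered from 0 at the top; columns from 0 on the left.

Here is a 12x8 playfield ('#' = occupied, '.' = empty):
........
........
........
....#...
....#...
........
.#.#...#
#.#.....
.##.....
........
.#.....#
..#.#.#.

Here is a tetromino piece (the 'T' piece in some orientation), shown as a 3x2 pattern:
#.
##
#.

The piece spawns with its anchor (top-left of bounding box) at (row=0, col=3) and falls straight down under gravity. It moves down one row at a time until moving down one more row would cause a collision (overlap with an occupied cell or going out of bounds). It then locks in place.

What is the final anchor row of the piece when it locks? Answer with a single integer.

Spawn at (row=0, col=3). Try each row:
  row 0: fits
  row 1: fits
  row 2: blocked -> lock at row 1

Answer: 1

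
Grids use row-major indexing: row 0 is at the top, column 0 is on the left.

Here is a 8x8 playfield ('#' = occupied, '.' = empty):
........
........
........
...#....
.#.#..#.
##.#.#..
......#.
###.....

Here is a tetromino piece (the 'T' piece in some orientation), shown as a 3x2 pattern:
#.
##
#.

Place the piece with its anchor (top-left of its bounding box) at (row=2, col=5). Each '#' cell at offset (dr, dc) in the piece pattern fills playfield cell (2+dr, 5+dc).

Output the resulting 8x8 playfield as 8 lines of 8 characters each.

Fill (2+0,5+0) = (2,5)
Fill (2+1,5+0) = (3,5)
Fill (2+1,5+1) = (3,6)
Fill (2+2,5+0) = (4,5)

Answer: ........
........
.....#..
...#.##.
.#.#.##.
##.#.#..
......#.
###.....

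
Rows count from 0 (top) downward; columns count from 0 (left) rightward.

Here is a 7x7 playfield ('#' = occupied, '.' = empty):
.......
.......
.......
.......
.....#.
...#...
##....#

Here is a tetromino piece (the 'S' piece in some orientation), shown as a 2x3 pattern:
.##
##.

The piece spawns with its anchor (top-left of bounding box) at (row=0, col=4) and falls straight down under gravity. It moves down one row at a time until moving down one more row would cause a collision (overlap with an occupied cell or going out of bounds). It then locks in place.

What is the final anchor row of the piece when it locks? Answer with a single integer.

Answer: 2

Derivation:
Spawn at (row=0, col=4). Try each row:
  row 0: fits
  row 1: fits
  row 2: fits
  row 3: blocked -> lock at row 2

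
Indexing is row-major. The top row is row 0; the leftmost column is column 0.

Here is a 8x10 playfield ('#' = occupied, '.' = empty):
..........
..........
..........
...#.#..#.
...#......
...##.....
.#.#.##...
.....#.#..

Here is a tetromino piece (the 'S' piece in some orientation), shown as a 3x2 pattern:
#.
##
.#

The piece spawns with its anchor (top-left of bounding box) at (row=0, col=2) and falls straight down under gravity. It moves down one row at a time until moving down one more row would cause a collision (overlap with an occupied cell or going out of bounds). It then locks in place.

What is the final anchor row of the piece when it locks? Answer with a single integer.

Spawn at (row=0, col=2). Try each row:
  row 0: fits
  row 1: blocked -> lock at row 0

Answer: 0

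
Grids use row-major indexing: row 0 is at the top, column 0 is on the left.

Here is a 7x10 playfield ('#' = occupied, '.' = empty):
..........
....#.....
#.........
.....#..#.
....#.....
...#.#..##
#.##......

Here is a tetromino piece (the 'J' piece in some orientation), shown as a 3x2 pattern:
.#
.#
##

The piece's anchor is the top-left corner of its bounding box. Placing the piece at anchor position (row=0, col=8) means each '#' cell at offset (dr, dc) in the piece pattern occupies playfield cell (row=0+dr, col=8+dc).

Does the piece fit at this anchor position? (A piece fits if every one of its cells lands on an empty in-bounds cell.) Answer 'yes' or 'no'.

Check each piece cell at anchor (0, 8):
  offset (0,1) -> (0,9): empty -> OK
  offset (1,1) -> (1,9): empty -> OK
  offset (2,0) -> (2,8): empty -> OK
  offset (2,1) -> (2,9): empty -> OK
All cells valid: yes

Answer: yes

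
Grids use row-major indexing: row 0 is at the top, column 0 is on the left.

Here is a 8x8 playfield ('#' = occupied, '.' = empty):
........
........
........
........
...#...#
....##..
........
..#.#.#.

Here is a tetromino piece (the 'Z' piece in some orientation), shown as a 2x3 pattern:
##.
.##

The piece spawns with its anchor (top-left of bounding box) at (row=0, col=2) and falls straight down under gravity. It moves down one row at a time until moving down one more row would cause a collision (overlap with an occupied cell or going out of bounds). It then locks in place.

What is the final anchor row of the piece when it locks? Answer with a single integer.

Spawn at (row=0, col=2). Try each row:
  row 0: fits
  row 1: fits
  row 2: fits
  row 3: blocked -> lock at row 2

Answer: 2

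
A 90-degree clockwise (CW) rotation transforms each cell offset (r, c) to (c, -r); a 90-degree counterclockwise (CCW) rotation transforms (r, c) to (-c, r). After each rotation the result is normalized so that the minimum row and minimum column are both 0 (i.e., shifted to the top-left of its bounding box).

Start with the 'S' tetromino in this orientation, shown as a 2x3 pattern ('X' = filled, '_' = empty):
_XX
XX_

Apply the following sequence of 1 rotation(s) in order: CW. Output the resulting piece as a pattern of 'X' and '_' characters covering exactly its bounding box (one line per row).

Start:
_XX
XX_
After rotation 1 (CW):
X_
XX
_X

Answer: X_
XX
_X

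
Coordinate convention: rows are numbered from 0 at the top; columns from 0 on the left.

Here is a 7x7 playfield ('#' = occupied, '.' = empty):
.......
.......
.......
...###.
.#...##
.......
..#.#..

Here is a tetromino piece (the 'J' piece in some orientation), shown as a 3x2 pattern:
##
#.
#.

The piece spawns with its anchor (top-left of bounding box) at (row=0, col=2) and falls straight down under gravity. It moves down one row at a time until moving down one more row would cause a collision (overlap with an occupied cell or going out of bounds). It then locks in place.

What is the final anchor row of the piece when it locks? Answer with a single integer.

Answer: 2

Derivation:
Spawn at (row=0, col=2). Try each row:
  row 0: fits
  row 1: fits
  row 2: fits
  row 3: blocked -> lock at row 2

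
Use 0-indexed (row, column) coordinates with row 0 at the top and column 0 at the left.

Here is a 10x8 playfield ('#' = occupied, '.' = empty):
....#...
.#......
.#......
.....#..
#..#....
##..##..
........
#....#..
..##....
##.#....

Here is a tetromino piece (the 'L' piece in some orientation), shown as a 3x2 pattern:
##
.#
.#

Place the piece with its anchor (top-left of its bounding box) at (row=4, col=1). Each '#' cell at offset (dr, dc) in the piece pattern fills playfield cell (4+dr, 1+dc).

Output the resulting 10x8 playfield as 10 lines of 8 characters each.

Answer: ....#...
.#......
.#......
.....#..
####....
###.##..
..#.....
#....#..
..##....
##.#....

Derivation:
Fill (4+0,1+0) = (4,1)
Fill (4+0,1+1) = (4,2)
Fill (4+1,1+1) = (5,2)
Fill (4+2,1+1) = (6,2)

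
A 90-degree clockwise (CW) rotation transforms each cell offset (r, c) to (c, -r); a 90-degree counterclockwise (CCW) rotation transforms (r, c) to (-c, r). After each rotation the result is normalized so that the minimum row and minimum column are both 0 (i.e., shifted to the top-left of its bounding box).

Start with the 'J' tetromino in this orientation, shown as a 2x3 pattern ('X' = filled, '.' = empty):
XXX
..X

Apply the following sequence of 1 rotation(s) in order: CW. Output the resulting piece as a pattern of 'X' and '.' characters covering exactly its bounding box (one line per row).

Answer: .X
.X
XX

Derivation:
Start:
XXX
..X
After rotation 1 (CW):
.X
.X
XX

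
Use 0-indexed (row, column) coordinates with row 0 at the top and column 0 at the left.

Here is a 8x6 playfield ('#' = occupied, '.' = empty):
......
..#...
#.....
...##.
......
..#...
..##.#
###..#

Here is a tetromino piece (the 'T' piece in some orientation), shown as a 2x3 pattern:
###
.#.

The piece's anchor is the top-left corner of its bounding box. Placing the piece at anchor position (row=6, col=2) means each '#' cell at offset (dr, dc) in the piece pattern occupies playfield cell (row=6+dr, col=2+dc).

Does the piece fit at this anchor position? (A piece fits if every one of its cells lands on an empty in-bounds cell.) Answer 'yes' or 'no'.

Answer: no

Derivation:
Check each piece cell at anchor (6, 2):
  offset (0,0) -> (6,2): occupied ('#') -> FAIL
  offset (0,1) -> (6,3): occupied ('#') -> FAIL
  offset (0,2) -> (6,4): empty -> OK
  offset (1,1) -> (7,3): empty -> OK
All cells valid: no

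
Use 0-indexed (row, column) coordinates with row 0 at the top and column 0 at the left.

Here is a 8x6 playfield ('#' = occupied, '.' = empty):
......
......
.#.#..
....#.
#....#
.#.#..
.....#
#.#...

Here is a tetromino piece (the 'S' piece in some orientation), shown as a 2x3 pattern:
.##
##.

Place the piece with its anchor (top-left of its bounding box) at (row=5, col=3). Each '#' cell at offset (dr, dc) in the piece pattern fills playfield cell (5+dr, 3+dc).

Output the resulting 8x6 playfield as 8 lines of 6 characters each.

Answer: ......
......
.#.#..
....#.
#....#
.#.###
...###
#.#...

Derivation:
Fill (5+0,3+1) = (5,4)
Fill (5+0,3+2) = (5,5)
Fill (5+1,3+0) = (6,3)
Fill (5+1,3+1) = (6,4)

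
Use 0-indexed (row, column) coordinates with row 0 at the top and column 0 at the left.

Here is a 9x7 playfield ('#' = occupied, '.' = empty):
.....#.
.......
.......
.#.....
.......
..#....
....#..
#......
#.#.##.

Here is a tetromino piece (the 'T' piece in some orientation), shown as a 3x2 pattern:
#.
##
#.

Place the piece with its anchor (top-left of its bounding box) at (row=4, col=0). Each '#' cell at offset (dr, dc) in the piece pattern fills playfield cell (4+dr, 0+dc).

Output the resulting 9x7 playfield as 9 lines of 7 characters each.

Answer: .....#.
.......
.......
.#.....
#......
###....
#...#..
#......
#.#.##.

Derivation:
Fill (4+0,0+0) = (4,0)
Fill (4+1,0+0) = (5,0)
Fill (4+1,0+1) = (5,1)
Fill (4+2,0+0) = (6,0)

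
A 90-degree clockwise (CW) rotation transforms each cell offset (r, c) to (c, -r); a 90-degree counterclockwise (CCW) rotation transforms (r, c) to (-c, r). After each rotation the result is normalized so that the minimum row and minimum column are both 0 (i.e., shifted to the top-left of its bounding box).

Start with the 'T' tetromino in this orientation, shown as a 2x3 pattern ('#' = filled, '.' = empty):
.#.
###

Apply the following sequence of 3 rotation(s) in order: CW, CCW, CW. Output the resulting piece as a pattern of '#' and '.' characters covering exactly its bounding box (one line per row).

Answer: #.
##
#.

Derivation:
Start:
.#.
###
After rotation 1 (CW):
#.
##
#.
After rotation 2 (CCW):
.#.
###
After rotation 3 (CW):
#.
##
#.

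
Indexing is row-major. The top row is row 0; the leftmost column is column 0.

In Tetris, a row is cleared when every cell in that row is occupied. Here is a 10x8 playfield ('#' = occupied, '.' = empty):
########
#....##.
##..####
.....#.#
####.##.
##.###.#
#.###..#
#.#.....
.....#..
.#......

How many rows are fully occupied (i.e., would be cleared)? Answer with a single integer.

Check each row:
  row 0: 0 empty cells -> FULL (clear)
  row 1: 5 empty cells -> not full
  row 2: 2 empty cells -> not full
  row 3: 6 empty cells -> not full
  row 4: 2 empty cells -> not full
  row 5: 2 empty cells -> not full
  row 6: 3 empty cells -> not full
  row 7: 6 empty cells -> not full
  row 8: 7 empty cells -> not full
  row 9: 7 empty cells -> not full
Total rows cleared: 1

Answer: 1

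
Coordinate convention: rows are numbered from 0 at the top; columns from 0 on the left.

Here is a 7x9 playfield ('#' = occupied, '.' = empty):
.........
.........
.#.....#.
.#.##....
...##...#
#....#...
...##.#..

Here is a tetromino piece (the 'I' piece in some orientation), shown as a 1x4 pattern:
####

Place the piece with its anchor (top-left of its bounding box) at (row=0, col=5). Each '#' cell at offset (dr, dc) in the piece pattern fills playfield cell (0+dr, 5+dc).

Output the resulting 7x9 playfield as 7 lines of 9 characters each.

Fill (0+0,5+0) = (0,5)
Fill (0+0,5+1) = (0,6)
Fill (0+0,5+2) = (0,7)
Fill (0+0,5+3) = (0,8)

Answer: .....####
.........
.#.....#.
.#.##....
...##...#
#....#...
...##.#..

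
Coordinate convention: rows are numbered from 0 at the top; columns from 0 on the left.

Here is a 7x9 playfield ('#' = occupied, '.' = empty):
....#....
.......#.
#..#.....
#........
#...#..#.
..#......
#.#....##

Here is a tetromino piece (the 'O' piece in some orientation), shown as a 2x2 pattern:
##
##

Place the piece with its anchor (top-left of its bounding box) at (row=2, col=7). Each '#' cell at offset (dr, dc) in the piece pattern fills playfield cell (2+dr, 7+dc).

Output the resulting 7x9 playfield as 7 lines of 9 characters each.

Fill (2+0,7+0) = (2,7)
Fill (2+0,7+1) = (2,8)
Fill (2+1,7+0) = (3,7)
Fill (2+1,7+1) = (3,8)

Answer: ....#....
.......#.
#..#...##
#......##
#...#..#.
..#......
#.#....##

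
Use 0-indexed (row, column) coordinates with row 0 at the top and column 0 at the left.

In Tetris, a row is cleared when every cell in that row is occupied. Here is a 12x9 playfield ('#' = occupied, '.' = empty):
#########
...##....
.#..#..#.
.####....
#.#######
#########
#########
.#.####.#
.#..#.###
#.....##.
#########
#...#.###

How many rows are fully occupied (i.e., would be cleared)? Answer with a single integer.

Check each row:
  row 0: 0 empty cells -> FULL (clear)
  row 1: 7 empty cells -> not full
  row 2: 6 empty cells -> not full
  row 3: 5 empty cells -> not full
  row 4: 1 empty cell -> not full
  row 5: 0 empty cells -> FULL (clear)
  row 6: 0 empty cells -> FULL (clear)
  row 7: 3 empty cells -> not full
  row 8: 4 empty cells -> not full
  row 9: 6 empty cells -> not full
  row 10: 0 empty cells -> FULL (clear)
  row 11: 4 empty cells -> not full
Total rows cleared: 4

Answer: 4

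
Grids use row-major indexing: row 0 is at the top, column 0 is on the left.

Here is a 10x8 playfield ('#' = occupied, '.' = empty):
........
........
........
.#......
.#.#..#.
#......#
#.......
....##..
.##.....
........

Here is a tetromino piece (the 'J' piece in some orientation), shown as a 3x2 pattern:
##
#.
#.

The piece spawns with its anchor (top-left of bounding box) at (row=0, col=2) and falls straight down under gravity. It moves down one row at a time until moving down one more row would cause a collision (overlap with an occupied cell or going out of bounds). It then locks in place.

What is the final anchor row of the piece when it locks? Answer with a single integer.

Answer: 3

Derivation:
Spawn at (row=0, col=2). Try each row:
  row 0: fits
  row 1: fits
  row 2: fits
  row 3: fits
  row 4: blocked -> lock at row 3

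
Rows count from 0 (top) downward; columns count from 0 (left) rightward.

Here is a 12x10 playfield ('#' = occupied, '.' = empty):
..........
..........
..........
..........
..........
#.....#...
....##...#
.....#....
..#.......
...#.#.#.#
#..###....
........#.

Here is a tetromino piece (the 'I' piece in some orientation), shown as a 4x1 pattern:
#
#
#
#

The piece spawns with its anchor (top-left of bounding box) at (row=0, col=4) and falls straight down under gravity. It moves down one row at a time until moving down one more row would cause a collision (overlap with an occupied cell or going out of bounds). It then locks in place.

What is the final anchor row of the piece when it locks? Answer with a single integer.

Spawn at (row=0, col=4). Try each row:
  row 0: fits
  row 1: fits
  row 2: fits
  row 3: blocked -> lock at row 2

Answer: 2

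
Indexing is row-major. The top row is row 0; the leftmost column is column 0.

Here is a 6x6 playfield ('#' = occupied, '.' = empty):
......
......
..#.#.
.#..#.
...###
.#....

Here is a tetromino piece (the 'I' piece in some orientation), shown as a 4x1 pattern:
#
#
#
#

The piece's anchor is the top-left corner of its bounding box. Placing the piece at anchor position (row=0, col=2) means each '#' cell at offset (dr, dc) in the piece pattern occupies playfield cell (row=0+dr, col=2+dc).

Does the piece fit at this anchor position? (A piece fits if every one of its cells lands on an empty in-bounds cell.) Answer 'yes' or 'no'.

Check each piece cell at anchor (0, 2):
  offset (0,0) -> (0,2): empty -> OK
  offset (1,0) -> (1,2): empty -> OK
  offset (2,0) -> (2,2): occupied ('#') -> FAIL
  offset (3,0) -> (3,2): empty -> OK
All cells valid: no

Answer: no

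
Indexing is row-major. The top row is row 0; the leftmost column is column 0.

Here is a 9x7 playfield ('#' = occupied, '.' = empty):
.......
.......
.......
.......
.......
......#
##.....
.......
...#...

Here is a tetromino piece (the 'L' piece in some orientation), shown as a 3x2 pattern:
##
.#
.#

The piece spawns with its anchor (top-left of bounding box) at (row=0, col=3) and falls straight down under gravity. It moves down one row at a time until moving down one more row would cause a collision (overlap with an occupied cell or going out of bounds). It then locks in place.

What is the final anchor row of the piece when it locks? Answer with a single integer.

Answer: 6

Derivation:
Spawn at (row=0, col=3). Try each row:
  row 0: fits
  row 1: fits
  row 2: fits
  row 3: fits
  row 4: fits
  row 5: fits
  row 6: fits
  row 7: blocked -> lock at row 6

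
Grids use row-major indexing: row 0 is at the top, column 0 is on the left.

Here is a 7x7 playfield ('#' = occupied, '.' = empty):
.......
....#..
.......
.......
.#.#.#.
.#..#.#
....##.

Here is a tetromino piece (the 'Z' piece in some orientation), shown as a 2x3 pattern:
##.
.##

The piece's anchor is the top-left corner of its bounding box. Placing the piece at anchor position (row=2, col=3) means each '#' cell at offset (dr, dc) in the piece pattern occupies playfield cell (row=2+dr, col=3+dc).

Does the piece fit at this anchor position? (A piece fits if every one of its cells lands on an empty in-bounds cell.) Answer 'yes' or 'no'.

Check each piece cell at anchor (2, 3):
  offset (0,0) -> (2,3): empty -> OK
  offset (0,1) -> (2,4): empty -> OK
  offset (1,1) -> (3,4): empty -> OK
  offset (1,2) -> (3,5): empty -> OK
All cells valid: yes

Answer: yes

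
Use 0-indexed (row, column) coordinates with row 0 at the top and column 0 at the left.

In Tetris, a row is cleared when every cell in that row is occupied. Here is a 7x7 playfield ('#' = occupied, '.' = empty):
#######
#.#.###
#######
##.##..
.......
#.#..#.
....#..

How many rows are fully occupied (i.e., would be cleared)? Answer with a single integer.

Check each row:
  row 0: 0 empty cells -> FULL (clear)
  row 1: 2 empty cells -> not full
  row 2: 0 empty cells -> FULL (clear)
  row 3: 3 empty cells -> not full
  row 4: 7 empty cells -> not full
  row 5: 4 empty cells -> not full
  row 6: 6 empty cells -> not full
Total rows cleared: 2

Answer: 2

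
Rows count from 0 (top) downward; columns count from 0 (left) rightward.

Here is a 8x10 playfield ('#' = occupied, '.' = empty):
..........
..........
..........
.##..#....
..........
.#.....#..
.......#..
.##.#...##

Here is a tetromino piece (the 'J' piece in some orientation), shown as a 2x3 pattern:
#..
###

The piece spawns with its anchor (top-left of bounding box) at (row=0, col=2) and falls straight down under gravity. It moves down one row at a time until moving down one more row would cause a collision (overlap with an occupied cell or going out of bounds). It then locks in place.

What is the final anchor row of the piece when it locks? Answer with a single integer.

Answer: 1

Derivation:
Spawn at (row=0, col=2). Try each row:
  row 0: fits
  row 1: fits
  row 2: blocked -> lock at row 1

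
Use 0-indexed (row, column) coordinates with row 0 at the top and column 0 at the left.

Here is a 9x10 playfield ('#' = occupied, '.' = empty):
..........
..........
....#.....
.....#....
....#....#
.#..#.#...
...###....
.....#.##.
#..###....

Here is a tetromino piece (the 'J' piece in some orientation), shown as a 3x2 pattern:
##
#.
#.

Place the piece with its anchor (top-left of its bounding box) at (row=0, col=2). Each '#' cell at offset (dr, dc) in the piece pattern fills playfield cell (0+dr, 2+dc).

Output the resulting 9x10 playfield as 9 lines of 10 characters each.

Fill (0+0,2+0) = (0,2)
Fill (0+0,2+1) = (0,3)
Fill (0+1,2+0) = (1,2)
Fill (0+2,2+0) = (2,2)

Answer: ..##......
..#.......
..#.#.....
.....#....
....#....#
.#..#.#...
...###....
.....#.##.
#..###....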